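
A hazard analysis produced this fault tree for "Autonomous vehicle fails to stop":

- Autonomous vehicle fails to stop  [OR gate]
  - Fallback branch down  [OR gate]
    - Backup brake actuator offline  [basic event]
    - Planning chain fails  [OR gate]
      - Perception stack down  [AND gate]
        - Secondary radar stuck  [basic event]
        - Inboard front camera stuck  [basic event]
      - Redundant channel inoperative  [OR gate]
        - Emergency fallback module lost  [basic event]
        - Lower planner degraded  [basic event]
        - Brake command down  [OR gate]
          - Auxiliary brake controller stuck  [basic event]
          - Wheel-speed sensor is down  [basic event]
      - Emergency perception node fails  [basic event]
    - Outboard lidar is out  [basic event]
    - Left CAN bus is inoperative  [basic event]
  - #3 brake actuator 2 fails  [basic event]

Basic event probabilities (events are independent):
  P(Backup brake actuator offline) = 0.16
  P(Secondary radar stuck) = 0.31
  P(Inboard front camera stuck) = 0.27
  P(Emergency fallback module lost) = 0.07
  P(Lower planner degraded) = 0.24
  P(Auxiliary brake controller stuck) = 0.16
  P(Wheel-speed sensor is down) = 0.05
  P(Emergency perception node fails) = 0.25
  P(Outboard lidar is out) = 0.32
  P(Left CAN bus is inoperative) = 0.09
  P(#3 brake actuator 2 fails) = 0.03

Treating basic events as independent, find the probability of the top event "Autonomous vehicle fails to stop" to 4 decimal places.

0.8046

P(Perception stack down) [AND] = 0.31 × 0.27 = 0.083700
P(Brake command down) [OR] = 1 − (1−0.16) × (1−0.05) = 0.202000
P(Redundant channel inoperative) [OR] = 1 − (1−0.07) × (1−0.24) × (1−0.202000) = 0.435974
P(Planning chain fails) [OR] = 1 − (1−0.083700) × (1−0.435974) × (1−0.25) = 0.612387
P(Fallback branch down) [OR] = 1 − (1−0.16) × (1−0.612387) × (1−0.32) × (1−0.09) = 0.798522
P(Autonomous vehicle fails to stop) [OR] = 1 − (1−0.798522) × (1−0.03) = 0.804566
Rounded to 4 decimal places: P(Autonomous vehicle fails to stop) ≈ 0.8046.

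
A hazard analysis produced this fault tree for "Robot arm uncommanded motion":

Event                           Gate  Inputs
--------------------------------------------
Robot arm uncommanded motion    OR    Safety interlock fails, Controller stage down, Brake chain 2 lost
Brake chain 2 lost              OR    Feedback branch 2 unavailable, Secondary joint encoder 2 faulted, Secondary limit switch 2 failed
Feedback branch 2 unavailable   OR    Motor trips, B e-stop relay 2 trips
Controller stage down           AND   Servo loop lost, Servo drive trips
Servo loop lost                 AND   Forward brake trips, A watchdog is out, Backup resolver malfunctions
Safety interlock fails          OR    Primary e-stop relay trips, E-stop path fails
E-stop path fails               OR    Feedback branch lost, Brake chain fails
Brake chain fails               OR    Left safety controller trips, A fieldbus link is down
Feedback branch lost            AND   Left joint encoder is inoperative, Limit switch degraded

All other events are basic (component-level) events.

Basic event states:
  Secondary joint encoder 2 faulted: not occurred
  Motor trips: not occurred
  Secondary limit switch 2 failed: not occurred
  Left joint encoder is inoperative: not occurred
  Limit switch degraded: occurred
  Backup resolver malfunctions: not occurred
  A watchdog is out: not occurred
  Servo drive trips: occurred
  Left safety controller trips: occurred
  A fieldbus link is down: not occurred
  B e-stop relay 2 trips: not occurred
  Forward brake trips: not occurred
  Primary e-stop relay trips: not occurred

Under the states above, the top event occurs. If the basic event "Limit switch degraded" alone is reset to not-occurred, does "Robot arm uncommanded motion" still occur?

Counterfactual: set "Limit switch degraded" to not occurred.
Feedback branch lost [AND]: Left joint encoder is inoperative=not, Limit switch degraded=not → not all inputs occur → does not occur.
Brake chain fails [OR]: Left safety controller trips=occurs, A fieldbus link is down=not → at least one input occurs → occurs.
E-stop path fails [OR]: Feedback branch lost=not, Brake chain fails=occurs → at least one input occurs → occurs.
Safety interlock fails [OR]: Primary e-stop relay trips=not, E-stop path fails=occurs → at least one input occurs → occurs.
Servo loop lost [AND]: Forward brake trips=not, A watchdog is out=not, Backup resolver malfunctions=not → not all inputs occur → does not occur.
Controller stage down [AND]: Servo loop lost=not, Servo drive trips=occurs → not all inputs occur → does not occur.
Feedback branch 2 unavailable [OR]: Motor trips=not, B e-stop relay 2 trips=not → no input occurs → does not occur.
Brake chain 2 lost [OR]: Feedback branch 2 unavailable=not, Secondary joint encoder 2 faulted=not, Secondary limit switch 2 failed=not → no input occurs → does not occur.
Robot arm uncommanded motion [OR]: Safety interlock fails=occurs, Controller stage down=not, Brake chain 2 lost=not → at least one input occurs → occurs.

Yes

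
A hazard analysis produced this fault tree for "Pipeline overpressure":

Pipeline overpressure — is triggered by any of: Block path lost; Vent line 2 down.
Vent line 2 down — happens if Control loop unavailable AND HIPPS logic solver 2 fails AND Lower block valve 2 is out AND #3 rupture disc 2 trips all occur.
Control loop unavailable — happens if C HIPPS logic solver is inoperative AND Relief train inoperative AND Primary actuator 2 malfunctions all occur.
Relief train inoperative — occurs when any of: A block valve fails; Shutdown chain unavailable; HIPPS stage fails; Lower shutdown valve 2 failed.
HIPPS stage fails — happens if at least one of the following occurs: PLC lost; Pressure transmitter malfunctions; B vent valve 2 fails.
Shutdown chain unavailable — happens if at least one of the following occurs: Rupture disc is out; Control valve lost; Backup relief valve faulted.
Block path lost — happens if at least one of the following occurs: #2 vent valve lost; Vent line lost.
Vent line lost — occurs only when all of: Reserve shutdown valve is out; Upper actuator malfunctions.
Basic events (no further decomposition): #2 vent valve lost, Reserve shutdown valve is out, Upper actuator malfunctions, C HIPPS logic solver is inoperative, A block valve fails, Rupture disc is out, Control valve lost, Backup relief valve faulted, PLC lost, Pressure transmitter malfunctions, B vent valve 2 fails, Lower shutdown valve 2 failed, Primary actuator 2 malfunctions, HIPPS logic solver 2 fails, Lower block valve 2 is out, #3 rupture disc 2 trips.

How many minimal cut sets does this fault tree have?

Vent line lost [AND]: one cut set from each child combined → 1 × 1 = 1 cut set(s).
Block path lost [OR]: union of children's cut sets → 2 cut set(s).
Shutdown chain unavailable [OR]: union of children's cut sets → 3 cut set(s).
HIPPS stage fails [OR]: union of children's cut sets → 3 cut set(s).
Relief train inoperative [OR]: union of children's cut sets → 8 cut set(s).
Control loop unavailable [AND]: one cut set from each child combined → 1 × 8 × 1 = 8 cut set(s).
Vent line 2 down [AND]: one cut set from each child combined → 8 × 1 × 1 × 1 = 8 cut set(s).
Pipeline overpressure [OR]: union of children's cut sets → 10 cut set(s).
Minimal cut sets: {#2 vent valve lost}; {Reserve shutdown valve is out, Upper actuator malfunctions}; {#3 rupture disc 2 trips, A block valve fails, C HIPPS logic solver is inoperative, HIPPS logic solver 2 fails, Lower block valve 2 is out, Primary actuator 2 malfunctions}; {#3 rupture disc 2 trips, C HIPPS logic solver is inoperative, HIPPS logic solver 2 fails, Lower block valve 2 is out, Primary actuator 2 malfunctions, Rupture disc is out}; {#3 rupture disc 2 trips, C HIPPS logic solver is inoperative, Control valve lost, HIPPS logic solver 2 fails, Lower block valve 2 is out, Primary actuator 2 malfunctions}; {#3 rupture disc 2 trips, Backup relief valve faulted, C HIPPS logic solver is inoperative, HIPPS logic solver 2 fails, Lower block valve 2 is out, Primary actuator 2 malfunctions}; {#3 rupture disc 2 trips, C HIPPS logic solver is inoperative, HIPPS logic solver 2 fails, Lower block valve 2 is out, PLC lost, Primary actuator 2 malfunctions}; {#3 rupture disc 2 trips, C HIPPS logic solver is inoperative, HIPPS logic solver 2 fails, Lower block valve 2 is out, Pressure transmitter malfunctions, Primary actuator 2 malfunctions}; {#3 rupture disc 2 trips, B vent valve 2 fails, C HIPPS logic solver is inoperative, HIPPS logic solver 2 fails, Lower block valve 2 is out, Primary actuator 2 malfunctions}; {#3 rupture disc 2 trips, C HIPPS logic solver is inoperative, HIPPS logic solver 2 fails, Lower block valve 2 is out, Lower shutdown valve 2 failed, Primary actuator 2 malfunctions}.

10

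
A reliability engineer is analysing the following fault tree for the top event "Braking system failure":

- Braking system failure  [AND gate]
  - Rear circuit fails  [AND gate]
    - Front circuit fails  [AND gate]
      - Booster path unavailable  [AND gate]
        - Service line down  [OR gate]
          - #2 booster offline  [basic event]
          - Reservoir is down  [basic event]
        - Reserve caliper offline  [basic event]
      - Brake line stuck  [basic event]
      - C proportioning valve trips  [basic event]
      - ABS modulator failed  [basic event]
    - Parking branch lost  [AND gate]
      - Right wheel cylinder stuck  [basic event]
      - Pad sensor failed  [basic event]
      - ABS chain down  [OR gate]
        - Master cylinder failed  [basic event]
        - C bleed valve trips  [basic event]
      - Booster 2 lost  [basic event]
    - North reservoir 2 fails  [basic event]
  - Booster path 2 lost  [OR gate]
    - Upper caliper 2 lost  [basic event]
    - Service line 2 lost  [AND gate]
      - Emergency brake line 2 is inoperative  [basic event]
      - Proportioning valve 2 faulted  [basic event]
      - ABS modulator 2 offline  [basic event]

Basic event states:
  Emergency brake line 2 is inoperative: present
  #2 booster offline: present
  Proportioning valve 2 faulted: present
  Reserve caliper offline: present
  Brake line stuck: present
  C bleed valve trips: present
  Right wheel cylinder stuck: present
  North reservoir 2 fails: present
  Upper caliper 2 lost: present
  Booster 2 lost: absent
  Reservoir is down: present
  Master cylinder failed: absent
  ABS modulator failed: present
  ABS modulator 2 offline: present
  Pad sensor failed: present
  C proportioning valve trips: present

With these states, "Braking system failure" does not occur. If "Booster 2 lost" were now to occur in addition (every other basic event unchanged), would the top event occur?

Yes

Counterfactual: set "Booster 2 lost" to occurred.
Service line down [OR]: #2 booster offline=occurs, Reservoir is down=occurs → at least one input occurs → occurs.
Booster path unavailable [AND]: Service line down=occurs, Reserve caliper offline=occurs → all inputs occur → occurs.
Front circuit fails [AND]: Booster path unavailable=occurs, Brake line stuck=occurs, C proportioning valve trips=occurs, ABS modulator failed=occurs → all inputs occur → occurs.
ABS chain down [OR]: Master cylinder failed=not, C bleed valve trips=occurs → at least one input occurs → occurs.
Parking branch lost [AND]: Right wheel cylinder stuck=occurs, Pad sensor failed=occurs, ABS chain down=occurs, Booster 2 lost=occurs → all inputs occur → occurs.
Rear circuit fails [AND]: Front circuit fails=occurs, Parking branch lost=occurs, North reservoir 2 fails=occurs → all inputs occur → occurs.
Service line 2 lost [AND]: Emergency brake line 2 is inoperative=occurs, Proportioning valve 2 faulted=occurs, ABS modulator 2 offline=occurs → all inputs occur → occurs.
Booster path 2 lost [OR]: Upper caliper 2 lost=occurs, Service line 2 lost=occurs → at least one input occurs → occurs.
Braking system failure [AND]: Rear circuit fails=occurs, Booster path 2 lost=occurs → all inputs occur → occurs.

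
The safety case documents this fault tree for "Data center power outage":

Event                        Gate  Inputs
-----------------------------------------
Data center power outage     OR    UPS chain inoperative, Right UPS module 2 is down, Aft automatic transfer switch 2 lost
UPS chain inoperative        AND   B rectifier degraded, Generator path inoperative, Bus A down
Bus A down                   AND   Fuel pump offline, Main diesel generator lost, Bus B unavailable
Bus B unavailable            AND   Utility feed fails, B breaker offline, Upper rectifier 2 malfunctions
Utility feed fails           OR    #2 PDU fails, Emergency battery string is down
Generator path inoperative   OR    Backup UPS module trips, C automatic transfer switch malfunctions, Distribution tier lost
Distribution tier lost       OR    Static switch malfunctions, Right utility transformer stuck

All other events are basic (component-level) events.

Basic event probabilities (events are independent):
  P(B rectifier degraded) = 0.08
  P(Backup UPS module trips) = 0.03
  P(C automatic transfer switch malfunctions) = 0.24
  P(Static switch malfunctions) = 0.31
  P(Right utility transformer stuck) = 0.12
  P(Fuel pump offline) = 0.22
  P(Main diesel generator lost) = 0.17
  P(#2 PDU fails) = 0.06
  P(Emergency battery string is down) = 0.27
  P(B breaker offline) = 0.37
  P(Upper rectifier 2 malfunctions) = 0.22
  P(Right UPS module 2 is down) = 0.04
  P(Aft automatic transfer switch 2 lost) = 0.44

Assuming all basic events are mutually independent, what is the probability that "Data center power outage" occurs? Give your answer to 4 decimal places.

0.4624

P(Distribution tier lost) [OR] = 1 − (1−0.31) × (1−0.12) = 0.392800
P(Generator path inoperative) [OR] = 1 − (1−0.03) × (1−0.24) × (1−0.392800) = 0.552372
P(Utility feed fails) [OR] = 1 − (1−0.06) × (1−0.27) = 0.313800
P(Bus B unavailable) [AND] = 0.313800 × 0.37 × 0.22 = 0.025543
P(Bus A down) [AND] = 0.22 × 0.17 × 0.025543 = 0.000955
P(UPS chain inoperative) [AND] = 0.08 × 0.552372 × 0.000955 = 0.000042
P(Data center power outage) [OR] = 1 − (1−0.000042) × (1−0.04) × (1−0.44) = 0.462423
Rounded to 4 decimal places: P(Data center power outage) ≈ 0.4624.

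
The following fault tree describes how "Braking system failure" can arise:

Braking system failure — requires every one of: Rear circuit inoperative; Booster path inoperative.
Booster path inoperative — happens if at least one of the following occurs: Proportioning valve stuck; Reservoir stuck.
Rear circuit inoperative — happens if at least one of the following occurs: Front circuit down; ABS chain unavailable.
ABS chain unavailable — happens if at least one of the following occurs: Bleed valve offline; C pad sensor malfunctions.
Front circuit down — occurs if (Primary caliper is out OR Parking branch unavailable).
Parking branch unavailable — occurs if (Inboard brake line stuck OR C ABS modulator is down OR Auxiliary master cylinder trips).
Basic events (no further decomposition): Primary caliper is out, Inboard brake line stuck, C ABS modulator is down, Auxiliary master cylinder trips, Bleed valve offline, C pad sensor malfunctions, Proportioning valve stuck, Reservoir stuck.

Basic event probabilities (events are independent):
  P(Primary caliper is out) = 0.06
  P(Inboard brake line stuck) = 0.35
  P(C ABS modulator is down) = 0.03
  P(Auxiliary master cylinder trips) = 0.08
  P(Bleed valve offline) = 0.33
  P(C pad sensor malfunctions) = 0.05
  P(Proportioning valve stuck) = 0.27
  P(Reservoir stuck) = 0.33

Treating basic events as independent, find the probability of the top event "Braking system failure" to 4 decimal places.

P(Parking branch unavailable) [OR] = 1 − (1−0.35) × (1−0.03) × (1−0.08) = 0.419940
P(Front circuit down) [OR] = 1 − (1−0.06) × (1−0.419940) = 0.454744
P(ABS chain unavailable) [OR] = 1 − (1−0.33) × (1−0.05) = 0.363500
P(Rear circuit inoperative) [OR] = 1 − (1−0.454744) × (1−0.363500) = 0.652945
P(Booster path inoperative) [OR] = 1 − (1−0.27) × (1−0.33) = 0.510900
P(Braking system failure) [AND] = 0.652945 × 0.510900 = 0.333590
Rounded to 4 decimal places: P(Braking system failure) ≈ 0.3336.

0.3336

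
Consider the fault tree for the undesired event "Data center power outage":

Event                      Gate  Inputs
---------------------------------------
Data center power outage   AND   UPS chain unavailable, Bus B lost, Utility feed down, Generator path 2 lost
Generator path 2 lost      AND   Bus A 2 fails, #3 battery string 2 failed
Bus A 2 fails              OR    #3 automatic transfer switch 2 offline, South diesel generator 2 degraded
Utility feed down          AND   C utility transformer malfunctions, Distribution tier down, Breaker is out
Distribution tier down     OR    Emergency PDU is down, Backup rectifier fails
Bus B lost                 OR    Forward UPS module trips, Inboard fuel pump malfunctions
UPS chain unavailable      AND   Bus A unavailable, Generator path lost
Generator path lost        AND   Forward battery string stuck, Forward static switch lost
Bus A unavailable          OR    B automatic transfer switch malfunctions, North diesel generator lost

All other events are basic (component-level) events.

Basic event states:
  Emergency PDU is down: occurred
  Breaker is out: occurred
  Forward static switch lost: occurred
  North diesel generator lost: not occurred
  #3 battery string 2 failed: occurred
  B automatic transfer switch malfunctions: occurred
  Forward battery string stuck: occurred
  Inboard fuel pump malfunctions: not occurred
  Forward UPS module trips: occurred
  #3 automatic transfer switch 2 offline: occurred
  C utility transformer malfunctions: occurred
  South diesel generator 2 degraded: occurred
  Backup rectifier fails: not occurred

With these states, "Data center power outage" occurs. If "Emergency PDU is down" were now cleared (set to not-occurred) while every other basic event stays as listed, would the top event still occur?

No

Counterfactual: set "Emergency PDU is down" to not occurred.
Bus A unavailable [OR]: B automatic transfer switch malfunctions=occurs, North diesel generator lost=not → at least one input occurs → occurs.
Generator path lost [AND]: Forward battery string stuck=occurs, Forward static switch lost=occurs → all inputs occur → occurs.
UPS chain unavailable [AND]: Bus A unavailable=occurs, Generator path lost=occurs → all inputs occur → occurs.
Bus B lost [OR]: Forward UPS module trips=occurs, Inboard fuel pump malfunctions=not → at least one input occurs → occurs.
Distribution tier down [OR]: Emergency PDU is down=not, Backup rectifier fails=not → no input occurs → does not occur.
Utility feed down [AND]: C utility transformer malfunctions=occurs, Distribution tier down=not, Breaker is out=occurs → not all inputs occur → does not occur.
Bus A 2 fails [OR]: #3 automatic transfer switch 2 offline=occurs, South diesel generator 2 degraded=occurs → at least one input occurs → occurs.
Generator path 2 lost [AND]: Bus A 2 fails=occurs, #3 battery string 2 failed=occurs → all inputs occur → occurs.
Data center power outage [AND]: UPS chain unavailable=occurs, Bus B lost=occurs, Utility feed down=not, Generator path 2 lost=occurs → not all inputs occur → does not occur.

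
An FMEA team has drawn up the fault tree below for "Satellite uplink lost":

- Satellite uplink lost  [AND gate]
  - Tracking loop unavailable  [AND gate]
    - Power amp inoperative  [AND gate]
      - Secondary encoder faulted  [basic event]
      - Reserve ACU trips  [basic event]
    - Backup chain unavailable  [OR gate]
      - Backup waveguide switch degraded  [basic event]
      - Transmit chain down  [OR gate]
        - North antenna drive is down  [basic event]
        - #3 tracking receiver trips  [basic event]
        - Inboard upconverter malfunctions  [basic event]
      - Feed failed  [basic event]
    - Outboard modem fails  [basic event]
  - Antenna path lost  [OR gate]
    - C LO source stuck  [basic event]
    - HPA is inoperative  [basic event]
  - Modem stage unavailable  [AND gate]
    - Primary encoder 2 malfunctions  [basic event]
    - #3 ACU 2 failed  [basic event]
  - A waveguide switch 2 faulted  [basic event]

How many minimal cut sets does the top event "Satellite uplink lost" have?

Power amp inoperative [AND]: one cut set from each child combined → 1 × 1 = 1 cut set(s).
Transmit chain down [OR]: union of children's cut sets → 3 cut set(s).
Backup chain unavailable [OR]: union of children's cut sets → 5 cut set(s).
Tracking loop unavailable [AND]: one cut set from each child combined → 1 × 5 × 1 = 5 cut set(s).
Antenna path lost [OR]: union of children's cut sets → 2 cut set(s).
Modem stage unavailable [AND]: one cut set from each child combined → 1 × 1 = 1 cut set(s).
Satellite uplink lost [AND]: one cut set from each child combined → 5 × 2 × 1 × 1 = 10 cut set(s).
Minimal cut sets: {#3 ACU 2 failed, A waveguide switch 2 faulted, Backup waveguide switch degraded, C LO source stuck, Outboard modem fails, Primary encoder 2 malfunctions, Reserve ACU trips, Secondary encoder faulted}; {#3 ACU 2 failed, A waveguide switch 2 faulted, Backup waveguide switch degraded, HPA is inoperative, Outboard modem fails, Primary encoder 2 malfunctions, Reserve ACU trips, Secondary encoder faulted}; {#3 ACU 2 failed, A waveguide switch 2 faulted, C LO source stuck, North antenna drive is down, Outboard modem fails, Primary encoder 2 malfunctions, Reserve ACU trips, Secondary encoder faulted}; {#3 ACU 2 failed, A waveguide switch 2 faulted, HPA is inoperative, North antenna drive is down, Outboard modem fails, Primary encoder 2 malfunctions, Reserve ACU trips, Secondary encoder faulted}; {#3 ACU 2 failed, #3 tracking receiver trips, A waveguide switch 2 faulted, C LO source stuck, Outboard modem fails, Primary encoder 2 malfunctions, Reserve ACU trips, Secondary encoder faulted}; {#3 ACU 2 failed, #3 tracking receiver trips, A waveguide switch 2 faulted, HPA is inoperative, Outboard modem fails, Primary encoder 2 malfunctions, Reserve ACU trips, Secondary encoder faulted}; {#3 ACU 2 failed, A waveguide switch 2 faulted, C LO source stuck, Inboard upconverter malfunctions, Outboard modem fails, Primary encoder 2 malfunctions, Reserve ACU trips, Secondary encoder faulted}; {#3 ACU 2 failed, A waveguide switch 2 faulted, HPA is inoperative, Inboard upconverter malfunctions, Outboard modem fails, Primary encoder 2 malfunctions, Reserve ACU trips, Secondary encoder faulted}; {#3 ACU 2 failed, A waveguide switch 2 faulted, C LO source stuck, Feed failed, Outboard modem fails, Primary encoder 2 malfunctions, Reserve ACU trips, Secondary encoder faulted}; {#3 ACU 2 failed, A waveguide switch 2 faulted, Feed failed, HPA is inoperative, Outboard modem fails, Primary encoder 2 malfunctions, Reserve ACU trips, Secondary encoder faulted}.

10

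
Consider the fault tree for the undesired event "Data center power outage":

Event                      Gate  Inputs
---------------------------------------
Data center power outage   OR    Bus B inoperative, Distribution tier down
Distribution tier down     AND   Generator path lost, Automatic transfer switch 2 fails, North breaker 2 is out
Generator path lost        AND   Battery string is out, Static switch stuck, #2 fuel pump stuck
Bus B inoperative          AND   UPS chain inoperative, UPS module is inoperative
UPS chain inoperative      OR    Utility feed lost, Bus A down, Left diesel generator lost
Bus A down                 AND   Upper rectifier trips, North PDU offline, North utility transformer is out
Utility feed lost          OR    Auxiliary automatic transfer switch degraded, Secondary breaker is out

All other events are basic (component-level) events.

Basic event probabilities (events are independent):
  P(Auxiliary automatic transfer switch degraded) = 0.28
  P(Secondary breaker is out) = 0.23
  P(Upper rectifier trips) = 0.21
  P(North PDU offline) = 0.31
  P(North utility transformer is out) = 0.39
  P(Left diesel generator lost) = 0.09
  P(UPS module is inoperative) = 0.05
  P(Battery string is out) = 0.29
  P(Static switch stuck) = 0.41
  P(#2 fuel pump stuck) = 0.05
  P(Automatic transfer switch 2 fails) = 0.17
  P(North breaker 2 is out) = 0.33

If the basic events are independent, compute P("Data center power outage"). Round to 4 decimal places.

P(Utility feed lost) [OR] = 1 − (1−0.28) × (1−0.23) = 0.445600
P(Bus A down) [AND] = 0.21 × 0.31 × 0.39 = 0.025389
P(UPS chain inoperative) [OR] = 1 − (1−0.445600) × (1−0.025389) × (1−0.09) = 0.508305
P(Bus B inoperative) [AND] = 0.508305 × 0.05 = 0.025415
P(Generator path lost) [AND] = 0.29 × 0.41 × 0.05 = 0.005945
P(Distribution tier down) [AND] = 0.005945 × 0.17 × 0.33 = 0.000334
P(Data center power outage) [OR] = 1 − (1−0.025415) × (1−0.000334) = 0.025741
Rounded to 4 decimal places: P(Data center power outage) ≈ 0.0257.

0.0257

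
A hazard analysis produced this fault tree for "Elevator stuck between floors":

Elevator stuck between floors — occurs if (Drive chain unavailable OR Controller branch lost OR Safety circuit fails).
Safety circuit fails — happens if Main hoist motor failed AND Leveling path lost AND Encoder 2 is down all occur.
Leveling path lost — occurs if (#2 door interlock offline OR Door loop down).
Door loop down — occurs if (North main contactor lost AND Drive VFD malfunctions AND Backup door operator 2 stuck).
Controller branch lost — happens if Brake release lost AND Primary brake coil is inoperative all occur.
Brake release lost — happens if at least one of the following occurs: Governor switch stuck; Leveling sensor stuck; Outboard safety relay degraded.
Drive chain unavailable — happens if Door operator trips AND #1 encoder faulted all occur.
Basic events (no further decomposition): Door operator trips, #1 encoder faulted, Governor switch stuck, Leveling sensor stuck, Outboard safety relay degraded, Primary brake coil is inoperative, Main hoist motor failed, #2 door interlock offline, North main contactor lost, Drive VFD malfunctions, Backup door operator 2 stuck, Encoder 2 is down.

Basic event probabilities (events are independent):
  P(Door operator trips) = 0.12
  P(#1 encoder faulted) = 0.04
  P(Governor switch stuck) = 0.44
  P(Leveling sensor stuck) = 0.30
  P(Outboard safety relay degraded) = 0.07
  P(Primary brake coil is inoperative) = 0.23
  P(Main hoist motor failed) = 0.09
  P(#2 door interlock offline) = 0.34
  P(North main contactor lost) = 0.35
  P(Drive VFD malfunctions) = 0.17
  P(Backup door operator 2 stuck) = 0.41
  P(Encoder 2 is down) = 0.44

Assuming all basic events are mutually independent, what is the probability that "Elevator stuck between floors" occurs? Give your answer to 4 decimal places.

P(Drive chain unavailable) [AND] = 0.12 × 0.04 = 0.004800
P(Brake release lost) [OR] = 1 − (1−0.44) × (1−0.30) × (1−0.07) = 0.635440
P(Controller branch lost) [AND] = 0.635440 × 0.23 = 0.146151
P(Door loop down) [AND] = 0.35 × 0.17 × 0.41 = 0.024395
P(Leveling path lost) [OR] = 1 − (1−0.34) × (1−0.024395) = 0.356101
P(Safety circuit fails) [AND] = 0.09 × 0.356101 × 0.44 = 0.014102
P(Elevator stuck between floors) [OR] = 1 − (1−0.004800) × (1−0.146151) × (1−0.014102) = 0.162233
Rounded to 4 decimal places: P(Elevator stuck between floors) ≈ 0.1622.

0.1622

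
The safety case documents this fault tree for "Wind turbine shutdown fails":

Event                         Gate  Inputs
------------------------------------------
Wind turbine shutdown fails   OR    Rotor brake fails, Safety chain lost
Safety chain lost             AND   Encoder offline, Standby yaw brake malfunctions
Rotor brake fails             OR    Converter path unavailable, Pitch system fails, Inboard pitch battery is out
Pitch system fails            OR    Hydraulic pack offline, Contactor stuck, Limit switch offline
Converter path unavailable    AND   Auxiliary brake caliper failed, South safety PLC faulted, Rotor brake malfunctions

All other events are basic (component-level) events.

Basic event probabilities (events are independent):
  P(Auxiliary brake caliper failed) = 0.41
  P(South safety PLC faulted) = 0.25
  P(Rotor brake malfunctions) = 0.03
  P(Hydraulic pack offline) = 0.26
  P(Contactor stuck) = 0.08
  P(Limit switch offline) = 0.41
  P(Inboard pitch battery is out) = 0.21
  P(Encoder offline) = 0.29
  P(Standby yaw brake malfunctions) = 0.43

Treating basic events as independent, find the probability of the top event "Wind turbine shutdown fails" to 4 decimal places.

0.7231

P(Converter path unavailable) [AND] = 0.41 × 0.25 × 0.03 = 0.003075
P(Pitch system fails) [OR] = 1 − (1−0.26) × (1−0.08) × (1−0.41) = 0.598328
P(Rotor brake fails) [OR] = 1 − (1−0.003075) × (1−0.598328) × (1−0.21) = 0.683655
P(Safety chain lost) [AND] = 0.29 × 0.43 = 0.124700
P(Wind turbine shutdown fails) [OR] = 1 − (1−0.683655) × (1−0.124700) = 0.723103
Rounded to 4 decimal places: P(Wind turbine shutdown fails) ≈ 0.7231.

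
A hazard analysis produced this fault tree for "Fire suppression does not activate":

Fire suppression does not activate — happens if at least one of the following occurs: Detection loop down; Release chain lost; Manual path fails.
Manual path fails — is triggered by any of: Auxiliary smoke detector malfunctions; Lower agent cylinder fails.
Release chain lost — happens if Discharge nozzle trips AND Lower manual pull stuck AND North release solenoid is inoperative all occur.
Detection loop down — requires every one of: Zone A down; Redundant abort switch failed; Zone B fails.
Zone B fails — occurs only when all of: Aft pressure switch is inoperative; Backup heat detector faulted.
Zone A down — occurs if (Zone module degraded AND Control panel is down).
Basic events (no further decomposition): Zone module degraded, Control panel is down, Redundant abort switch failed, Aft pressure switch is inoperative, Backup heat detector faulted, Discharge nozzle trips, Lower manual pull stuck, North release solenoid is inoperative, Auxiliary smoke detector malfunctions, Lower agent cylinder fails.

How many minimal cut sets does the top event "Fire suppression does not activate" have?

4

Zone A down [AND]: one cut set from each child combined → 1 × 1 = 1 cut set(s).
Zone B fails [AND]: one cut set from each child combined → 1 × 1 = 1 cut set(s).
Detection loop down [AND]: one cut set from each child combined → 1 × 1 × 1 = 1 cut set(s).
Release chain lost [AND]: one cut set from each child combined → 1 × 1 × 1 = 1 cut set(s).
Manual path fails [OR]: union of children's cut sets → 2 cut set(s).
Fire suppression does not activate [OR]: union of children's cut sets → 4 cut set(s).
Minimal cut sets: {Aft pressure switch is inoperative, Backup heat detector faulted, Control panel is down, Redundant abort switch failed, Zone module degraded}; {Discharge nozzle trips, Lower manual pull stuck, North release solenoid is inoperative}; {Auxiliary smoke detector malfunctions}; {Lower agent cylinder fails}.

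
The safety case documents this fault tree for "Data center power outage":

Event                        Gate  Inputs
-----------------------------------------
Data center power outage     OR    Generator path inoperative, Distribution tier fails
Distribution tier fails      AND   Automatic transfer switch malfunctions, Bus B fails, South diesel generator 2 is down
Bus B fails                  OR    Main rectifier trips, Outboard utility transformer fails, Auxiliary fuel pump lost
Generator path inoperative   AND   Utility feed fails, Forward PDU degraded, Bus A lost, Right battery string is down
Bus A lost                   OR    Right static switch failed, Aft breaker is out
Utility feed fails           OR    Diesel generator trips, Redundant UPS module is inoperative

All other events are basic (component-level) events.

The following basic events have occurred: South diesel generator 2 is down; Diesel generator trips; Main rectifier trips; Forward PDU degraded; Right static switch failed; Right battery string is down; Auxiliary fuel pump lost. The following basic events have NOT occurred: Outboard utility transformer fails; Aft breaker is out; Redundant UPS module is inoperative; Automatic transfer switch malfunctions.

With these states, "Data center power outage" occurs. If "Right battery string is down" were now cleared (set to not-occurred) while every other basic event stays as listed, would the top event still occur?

No

Counterfactual: set "Right battery string is down" to not occurred.
Utility feed fails [OR]: Diesel generator trips=occurs, Redundant UPS module is inoperative=not → at least one input occurs → occurs.
Bus A lost [OR]: Right static switch failed=occurs, Aft breaker is out=not → at least one input occurs → occurs.
Generator path inoperative [AND]: Utility feed fails=occurs, Forward PDU degraded=occurs, Bus A lost=occurs, Right battery string is down=not → not all inputs occur → does not occur.
Bus B fails [OR]: Main rectifier trips=occurs, Outboard utility transformer fails=not, Auxiliary fuel pump lost=occurs → at least one input occurs → occurs.
Distribution tier fails [AND]: Automatic transfer switch malfunctions=not, Bus B fails=occurs, South diesel generator 2 is down=occurs → not all inputs occur → does not occur.
Data center power outage [OR]: Generator path inoperative=not, Distribution tier fails=not → no input occurs → does not occur.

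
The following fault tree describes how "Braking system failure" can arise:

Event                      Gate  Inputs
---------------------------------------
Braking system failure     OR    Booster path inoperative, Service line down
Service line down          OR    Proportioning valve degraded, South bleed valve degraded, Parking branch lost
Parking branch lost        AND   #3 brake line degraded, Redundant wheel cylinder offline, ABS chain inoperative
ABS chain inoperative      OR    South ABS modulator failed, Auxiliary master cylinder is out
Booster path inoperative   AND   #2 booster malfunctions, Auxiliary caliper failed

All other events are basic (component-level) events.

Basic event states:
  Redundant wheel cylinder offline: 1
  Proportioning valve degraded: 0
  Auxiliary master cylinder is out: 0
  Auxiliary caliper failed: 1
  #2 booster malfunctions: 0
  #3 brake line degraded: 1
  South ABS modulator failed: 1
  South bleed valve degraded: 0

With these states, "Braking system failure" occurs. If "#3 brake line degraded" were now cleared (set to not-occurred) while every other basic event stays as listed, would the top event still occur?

Counterfactual: set "#3 brake line degraded" to not occurred.
Booster path inoperative [AND]: #2 booster malfunctions=not, Auxiliary caliper failed=occurs → not all inputs occur → does not occur.
ABS chain inoperative [OR]: South ABS modulator failed=occurs, Auxiliary master cylinder is out=not → at least one input occurs → occurs.
Parking branch lost [AND]: #3 brake line degraded=not, Redundant wheel cylinder offline=occurs, ABS chain inoperative=occurs → not all inputs occur → does not occur.
Service line down [OR]: Proportioning valve degraded=not, South bleed valve degraded=not, Parking branch lost=not → no input occurs → does not occur.
Braking system failure [OR]: Booster path inoperative=not, Service line down=not → no input occurs → does not occur.

No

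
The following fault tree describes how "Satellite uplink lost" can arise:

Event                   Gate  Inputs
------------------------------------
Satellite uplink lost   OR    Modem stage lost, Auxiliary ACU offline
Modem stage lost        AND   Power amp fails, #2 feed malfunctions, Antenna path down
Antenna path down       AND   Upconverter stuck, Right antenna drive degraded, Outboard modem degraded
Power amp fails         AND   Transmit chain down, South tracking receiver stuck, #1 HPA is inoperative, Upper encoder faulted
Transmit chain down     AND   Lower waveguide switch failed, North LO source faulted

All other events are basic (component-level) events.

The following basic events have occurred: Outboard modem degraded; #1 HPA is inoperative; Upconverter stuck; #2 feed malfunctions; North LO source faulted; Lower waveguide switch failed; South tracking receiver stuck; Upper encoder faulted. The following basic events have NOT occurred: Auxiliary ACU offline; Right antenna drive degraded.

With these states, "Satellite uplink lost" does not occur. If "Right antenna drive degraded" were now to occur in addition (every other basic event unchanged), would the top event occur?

Counterfactual: set "Right antenna drive degraded" to occurred.
Transmit chain down [AND]: Lower waveguide switch failed=occurs, North LO source faulted=occurs → all inputs occur → occurs.
Power amp fails [AND]: Transmit chain down=occurs, South tracking receiver stuck=occurs, #1 HPA is inoperative=occurs, Upper encoder faulted=occurs → all inputs occur → occurs.
Antenna path down [AND]: Upconverter stuck=occurs, Right antenna drive degraded=occurs, Outboard modem degraded=occurs → all inputs occur → occurs.
Modem stage lost [AND]: Power amp fails=occurs, #2 feed malfunctions=occurs, Antenna path down=occurs → all inputs occur → occurs.
Satellite uplink lost [OR]: Modem stage lost=occurs, Auxiliary ACU offline=not → at least one input occurs → occurs.

Yes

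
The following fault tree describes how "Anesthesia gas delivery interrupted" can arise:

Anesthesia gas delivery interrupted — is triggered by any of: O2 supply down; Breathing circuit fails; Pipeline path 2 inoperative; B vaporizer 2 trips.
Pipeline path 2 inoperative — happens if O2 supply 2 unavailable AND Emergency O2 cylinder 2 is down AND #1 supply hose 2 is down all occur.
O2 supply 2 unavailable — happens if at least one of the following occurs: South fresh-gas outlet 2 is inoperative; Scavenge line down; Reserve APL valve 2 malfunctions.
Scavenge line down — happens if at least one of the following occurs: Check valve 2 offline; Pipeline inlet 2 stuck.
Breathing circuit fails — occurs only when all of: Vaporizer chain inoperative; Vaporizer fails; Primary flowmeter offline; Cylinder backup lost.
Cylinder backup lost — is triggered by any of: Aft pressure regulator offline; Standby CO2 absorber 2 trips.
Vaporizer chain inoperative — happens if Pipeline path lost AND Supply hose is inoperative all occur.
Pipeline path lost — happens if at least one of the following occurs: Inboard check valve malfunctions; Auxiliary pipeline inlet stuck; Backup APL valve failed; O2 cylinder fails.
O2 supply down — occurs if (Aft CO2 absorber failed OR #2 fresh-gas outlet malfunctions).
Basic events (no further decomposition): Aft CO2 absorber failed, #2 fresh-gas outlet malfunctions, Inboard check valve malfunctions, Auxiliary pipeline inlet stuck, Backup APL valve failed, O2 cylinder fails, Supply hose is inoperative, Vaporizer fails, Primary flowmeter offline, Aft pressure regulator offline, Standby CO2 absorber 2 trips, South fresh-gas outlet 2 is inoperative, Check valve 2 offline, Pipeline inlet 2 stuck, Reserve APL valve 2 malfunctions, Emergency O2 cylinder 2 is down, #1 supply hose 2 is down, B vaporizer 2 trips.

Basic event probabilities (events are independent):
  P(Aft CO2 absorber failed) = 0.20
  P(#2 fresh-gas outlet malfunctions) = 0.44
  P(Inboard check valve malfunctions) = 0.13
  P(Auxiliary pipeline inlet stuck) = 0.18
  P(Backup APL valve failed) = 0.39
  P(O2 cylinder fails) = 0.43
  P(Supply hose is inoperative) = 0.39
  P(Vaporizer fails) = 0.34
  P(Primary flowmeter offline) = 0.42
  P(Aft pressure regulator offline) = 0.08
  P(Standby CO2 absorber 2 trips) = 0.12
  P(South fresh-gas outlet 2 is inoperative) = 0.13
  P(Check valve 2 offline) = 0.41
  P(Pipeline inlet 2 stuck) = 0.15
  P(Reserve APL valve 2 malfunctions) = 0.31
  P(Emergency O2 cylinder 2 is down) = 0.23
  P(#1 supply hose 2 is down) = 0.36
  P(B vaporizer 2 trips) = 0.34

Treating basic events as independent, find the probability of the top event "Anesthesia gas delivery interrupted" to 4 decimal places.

0.7237

P(O2 supply down) [OR] = 1 − (1−0.20) × (1−0.44) = 0.552000
P(Pipeline path lost) [OR] = 1 − (1−0.13) × (1−0.18) × (1−0.39) × (1−0.43) = 0.751951
P(Vaporizer chain inoperative) [AND] = 0.751951 × 0.39 = 0.293261
P(Cylinder backup lost) [OR] = 1 − (1−0.08) × (1−0.12) = 0.190400
P(Breathing circuit fails) [AND] = 0.293261 × 0.34 × 0.42 × 0.190400 = 0.007974
P(Scavenge line down) [OR] = 1 − (1−0.41) × (1−0.15) = 0.498500
P(O2 supply 2 unavailable) [OR] = 1 − (1−0.13) × (1−0.498500) × (1−0.31) = 0.698950
P(Pipeline path 2 inoperative) [AND] = 0.698950 × 0.23 × 0.36 = 0.057873
P(Anesthesia gas delivery interrupted) [OR] = 1 − (1−0.552000) × (1−0.007974) × (1−0.057873) × (1−0.34) = 0.723653
Rounded to 4 decimal places: P(Anesthesia gas delivery interrupted) ≈ 0.7237.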